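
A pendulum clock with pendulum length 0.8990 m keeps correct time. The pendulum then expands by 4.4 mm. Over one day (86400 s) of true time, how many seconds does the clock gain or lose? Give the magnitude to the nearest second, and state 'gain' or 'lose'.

lose 211 s

T ∝ √L, so T'/T = √(0.90340/0.8990) = 1.00244.
In 86400 s of true time the clock registers 86400/1.00244 = 86189.3 s, so it loses 211 s.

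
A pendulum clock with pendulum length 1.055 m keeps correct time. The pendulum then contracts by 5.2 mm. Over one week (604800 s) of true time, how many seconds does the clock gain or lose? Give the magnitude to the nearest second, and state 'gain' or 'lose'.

gain 1496 s

T ∝ √L, so T'/T = √(1.04980/1.055) = 0.997533.
In 604800 s of true time the clock registers 604800/0.997533 = 606296.0 s, so it gains 1496 s.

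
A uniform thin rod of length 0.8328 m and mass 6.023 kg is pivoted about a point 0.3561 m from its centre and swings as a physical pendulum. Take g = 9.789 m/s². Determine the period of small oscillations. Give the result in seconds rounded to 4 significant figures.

1.446 s

For a physical pendulum T = 2π√(I/(mgd)), with d = 0.35610 m from pivot to centre of mass.
I_cm = mL²/12 = 6.023 × 0.8328²/12 = 0.34811 kg·m²; I = I_cm + md² = 0.34811 + 6.023 × 0.35610² = 1.1119 kg·m².
T = 2π√(1.1119/(6.023 × 9.789 × 0.35610)) = 1.446 s.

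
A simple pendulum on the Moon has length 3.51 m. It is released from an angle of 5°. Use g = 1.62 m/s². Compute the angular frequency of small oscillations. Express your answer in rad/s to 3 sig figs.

0.679 rad/s

ω = √(g/L) = √(1.62/3.51) = 0.679 rad/s.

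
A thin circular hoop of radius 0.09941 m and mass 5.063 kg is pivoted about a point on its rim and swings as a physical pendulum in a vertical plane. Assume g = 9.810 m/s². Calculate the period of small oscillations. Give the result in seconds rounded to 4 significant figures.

I_cm = mr² = 0.050034 kg·m². The pivot is at distance d = 0.09941 m from the centre of mass.
By the parallel-axis theorem, I = I_cm + md² = 0.050034 + 0.050034 = 0.10007 kg·m².
T = 2π√(I/(mgd)) = 2π√(0.10007/(5.063 × 9.810 × 0.09941)) = 0.8945 s.

0.8945 s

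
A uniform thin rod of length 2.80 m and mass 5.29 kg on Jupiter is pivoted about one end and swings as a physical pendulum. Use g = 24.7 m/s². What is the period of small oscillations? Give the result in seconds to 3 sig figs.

1.73 s

For a physical pendulum T = 2π√(I/(mgd)), with d = 1.400 m from pivot to centre of mass.
I_cm = mL²/12 = 5.29 × 2.80²/12 = 3.456 kg·m²; I = I_cm + md² = 3.456 + 5.29 × 1.400² = 13.82 kg·m².
T = 2π√(13.82/(5.29 × 24.7 × 1.400)) = 1.73 s.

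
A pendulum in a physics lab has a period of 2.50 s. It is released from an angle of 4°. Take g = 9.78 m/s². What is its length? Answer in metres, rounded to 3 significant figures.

1.55 m

From T = 2π√(L/g), L = gT²/(4π²) = 9.78 × 2.500²/(4π²) = 1.55 m.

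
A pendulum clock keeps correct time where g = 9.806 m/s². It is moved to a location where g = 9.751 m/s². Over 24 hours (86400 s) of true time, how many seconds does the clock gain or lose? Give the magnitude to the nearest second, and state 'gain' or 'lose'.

lose 243 s

The clock's period scales as T ∝ 1/√g, so T'/T = √(9.806/9.751) = 1.00282.
In 86400 s of true time the clock registers 86400/1.00282 = 86157.4 s, so it loses 243 s.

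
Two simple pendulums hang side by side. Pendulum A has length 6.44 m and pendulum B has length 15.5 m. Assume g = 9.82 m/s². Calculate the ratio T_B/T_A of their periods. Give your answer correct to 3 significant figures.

T ∝ √L, so T_B/T_A = √(L_B/L_A) = √(15.5/6.44) = 1.55.

1.55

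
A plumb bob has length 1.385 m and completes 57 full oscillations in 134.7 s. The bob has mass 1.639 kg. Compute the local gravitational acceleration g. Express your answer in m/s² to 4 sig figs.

9.791 m/s²

T = 134.7/57 = 2.3632 s.
From T = 2π√(L/g), g = 4π²L/T² = 4π² × 1.385/2.3632² = 9.791 m/s².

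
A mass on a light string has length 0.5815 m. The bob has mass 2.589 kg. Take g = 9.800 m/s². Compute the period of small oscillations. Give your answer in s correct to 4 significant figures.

1.531 s

T = 2π√(L/g) = 2π√(0.5815/9.800) = 2π × 0.24359 = 1.531 s.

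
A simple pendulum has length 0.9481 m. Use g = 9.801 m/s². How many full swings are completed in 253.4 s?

T = 2π√(L/g) = 2π√(0.9481/9.801) = 1.9542 s.
Number of complete oscillations = ⌊253.4/1.9542⌋ = ⌊129.67⌋ = 129.

129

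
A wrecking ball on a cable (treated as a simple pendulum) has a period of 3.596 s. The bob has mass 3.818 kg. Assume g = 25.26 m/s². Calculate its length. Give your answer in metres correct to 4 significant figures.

From T = 2π√(L/g), L = gT²/(4π²) = 25.26 × 3.5960²/(4π²) = 8.274 m.

8.274 m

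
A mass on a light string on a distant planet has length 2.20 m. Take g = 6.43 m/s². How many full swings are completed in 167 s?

45

T = 2π√(L/g) = 2π√(2.20/6.43) = 3.675 s.
Number of complete oscillations = ⌊167/3.675⌋ = ⌊45.44⌋ = 45.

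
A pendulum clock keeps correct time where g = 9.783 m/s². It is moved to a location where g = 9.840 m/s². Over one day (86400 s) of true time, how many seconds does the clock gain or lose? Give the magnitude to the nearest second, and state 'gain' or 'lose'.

The clock's period scales as T ∝ 1/√g, so T'/T = √(9.783/9.840) = 0.997099.
In 86400 s of true time the clock registers 86400/0.997099 = 86651.3 s, so it gains 251 s.

gain 251 s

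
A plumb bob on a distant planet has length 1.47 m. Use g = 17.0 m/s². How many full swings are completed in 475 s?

257

T = 2π√(L/g) = 2π√(1.47/17.0) = 1.848 s.
Number of complete oscillations = ⌊475/1.848⌋ = ⌊257.1⌋ = 257.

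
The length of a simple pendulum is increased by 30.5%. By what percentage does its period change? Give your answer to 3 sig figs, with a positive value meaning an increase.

14.2%

T ∝ √L, so T'/T = √(1.305) = 1.142.
Percentage change in T = (1.142 − 1) × 100% = 14.2%.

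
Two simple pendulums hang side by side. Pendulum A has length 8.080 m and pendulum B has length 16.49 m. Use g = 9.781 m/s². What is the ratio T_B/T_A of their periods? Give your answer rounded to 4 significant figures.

1.429

T ∝ √L, so T_B/T_A = √(L_B/L_A) = √(16.49/8.080) = 1.429.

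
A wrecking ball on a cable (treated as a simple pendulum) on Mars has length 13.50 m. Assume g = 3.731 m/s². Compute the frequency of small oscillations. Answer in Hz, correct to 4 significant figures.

0.08367 Hz

T = 2π√(L/g) = 2π√(13.50/3.731) = 11.952 s, so f = 1/T = 0.08367 Hz.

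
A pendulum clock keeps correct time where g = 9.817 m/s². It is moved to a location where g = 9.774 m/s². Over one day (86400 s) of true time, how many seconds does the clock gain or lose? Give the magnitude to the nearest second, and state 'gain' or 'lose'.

The clock's period scales as T ∝ 1/√g, so T'/T = √(9.817/9.774) = 1.00220.
In 86400 s of true time the clock registers 86400/1.00220 = 86210.6 s, so it loses 189 s.

lose 189 s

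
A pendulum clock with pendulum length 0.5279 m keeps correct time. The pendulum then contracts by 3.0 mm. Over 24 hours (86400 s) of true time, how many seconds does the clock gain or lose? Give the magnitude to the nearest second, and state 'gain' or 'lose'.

T ∝ √L, so T'/T = √(0.52490/0.5279) = 0.997155.
In 86400 s of true time the clock registers 86400/0.997155 = 86646.6 s, so it gains 247 s.

gain 247 s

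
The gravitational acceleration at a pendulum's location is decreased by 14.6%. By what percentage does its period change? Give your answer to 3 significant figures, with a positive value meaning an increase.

T ∝ 1/√g, so T'/T = 1/√(0.8540) = 1.082.
Percentage change in T = (1.082 − 1) × 100% = 8.21%.

8.21%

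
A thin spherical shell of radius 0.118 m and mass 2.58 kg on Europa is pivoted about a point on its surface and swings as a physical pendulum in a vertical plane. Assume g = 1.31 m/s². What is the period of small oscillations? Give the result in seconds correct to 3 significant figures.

I_cm = (2/3)mr² = 0.02395 kg·m². The pivot is at distance d = 0.118 m from the centre of mass.
By the parallel-axis theorem, I = I_cm + md² = 0.02395 + 0.03592 = 0.05987 kg·m².
T = 2π√(I/(mgd)) = 2π√(0.05987/(2.58 × 1.31 × 0.118)) = 2.43 s.

2.43 s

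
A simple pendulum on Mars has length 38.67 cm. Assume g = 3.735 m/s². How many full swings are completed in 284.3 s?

140

T = 2π√(L/g) = 2π√(0.3867/3.735) = 2.0217 s.
Number of complete oscillations = ⌊284.3/2.0217⌋ = ⌊140.62⌋ = 140.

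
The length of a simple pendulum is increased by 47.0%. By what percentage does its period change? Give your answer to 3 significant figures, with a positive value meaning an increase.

T ∝ √L, so T'/T = √(1.470) = 1.212.
Percentage change in T = (1.212 − 1) × 100% = 21.2%.

21.2%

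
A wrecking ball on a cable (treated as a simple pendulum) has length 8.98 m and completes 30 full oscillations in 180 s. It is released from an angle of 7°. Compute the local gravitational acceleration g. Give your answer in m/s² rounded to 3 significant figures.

9.85 m/s²

T = 180/30 = 6.000 s.
From T = 2π√(L/g), g = 4π²L/T² = 4π² × 8.98/6.000² = 9.85 m/s².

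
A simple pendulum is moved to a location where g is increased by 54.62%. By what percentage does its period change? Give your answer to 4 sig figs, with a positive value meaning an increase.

T ∝ 1/√g, so T'/T = 1/√(1.5462) = 0.80421.
Percentage change in T = (0.80421 − 1) × 100% = -19.58%.

-19.58%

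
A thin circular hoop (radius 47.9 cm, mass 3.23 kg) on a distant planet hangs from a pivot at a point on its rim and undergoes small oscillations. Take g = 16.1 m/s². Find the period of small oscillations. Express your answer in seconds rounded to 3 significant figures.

I_cm = mr² = 0.7411 kg·m². The pivot is at distance d = 0.479 m from the centre of mass.
By the parallel-axis theorem, I = I_cm + md² = 0.7411 + 0.7411 = 1.482 kg·m².
T = 2π√(I/(mgd)) = 2π√(1.482/(3.23 × 16.1 × 0.479)) = 1.53 s.

1.53 s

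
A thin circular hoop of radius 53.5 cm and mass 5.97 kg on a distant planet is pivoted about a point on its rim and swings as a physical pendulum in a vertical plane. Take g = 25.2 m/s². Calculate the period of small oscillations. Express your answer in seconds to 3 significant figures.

I_cm = mr² = 1.709 kg·m². The pivot is at distance d = 0.535 m from the centre of mass.
By the parallel-axis theorem, I = I_cm + md² = 1.709 + 1.709 = 3.418 kg·m².
T = 2π√(I/(mgd)) = 2π√(3.418/(5.97 × 25.2 × 0.535)) = 1.29 s.

1.29 s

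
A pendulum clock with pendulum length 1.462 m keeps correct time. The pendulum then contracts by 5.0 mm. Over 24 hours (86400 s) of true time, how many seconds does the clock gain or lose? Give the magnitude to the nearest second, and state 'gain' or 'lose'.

gain 148 s

T ∝ √L, so T'/T = √(1.45700/1.462) = 0.998289.
In 86400 s of true time the clock registers 86400/0.998289 = 86548.1 s, so it gains 148 s.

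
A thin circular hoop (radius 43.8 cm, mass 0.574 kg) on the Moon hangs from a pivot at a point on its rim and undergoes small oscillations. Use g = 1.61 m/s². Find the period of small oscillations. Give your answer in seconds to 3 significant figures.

4.63 s

I_cm = mr² = 0.1101 kg·m². The pivot is at distance d = 0.438 m from the centre of mass.
By the parallel-axis theorem, I = I_cm + md² = 0.1101 + 0.1101 = 0.2202 kg·m².
T = 2π√(I/(mgd)) = 2π√(0.2202/(0.574 × 1.61 × 0.438)) = 4.63 s.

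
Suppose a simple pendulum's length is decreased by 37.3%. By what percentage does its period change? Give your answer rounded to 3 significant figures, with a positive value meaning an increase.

-20.8%

T ∝ √L, so T'/T = √(0.6270) = 0.7918.
Percentage change in T = (0.7918 − 1) × 100% = -20.8%.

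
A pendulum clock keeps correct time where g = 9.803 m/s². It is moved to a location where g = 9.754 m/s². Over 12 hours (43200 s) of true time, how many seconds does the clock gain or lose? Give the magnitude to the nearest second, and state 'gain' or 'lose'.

The clock's period scales as T ∝ 1/√g, so T'/T = √(9.803/9.754) = 1.00251.
In 43200 s of true time the clock registers 43200/1.00251 = 43091.9 s, so it loses 108 s.

lose 108 s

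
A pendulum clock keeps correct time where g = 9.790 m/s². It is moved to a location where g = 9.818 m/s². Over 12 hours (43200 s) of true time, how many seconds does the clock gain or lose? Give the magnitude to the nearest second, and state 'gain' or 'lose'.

The clock's period scales as T ∝ 1/√g, so T'/T = √(9.790/9.818) = 0.998573.
In 43200 s of true time the clock registers 43200/0.998573 = 43261.7 s, so it gains 62 s.

gain 62 s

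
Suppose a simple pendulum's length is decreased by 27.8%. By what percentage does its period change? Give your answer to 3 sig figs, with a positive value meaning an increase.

T ∝ √L, so T'/T = √(0.7220) = 0.8497.
Percentage change in T = (0.8497 − 1) × 100% = -15.0%.

-15.0%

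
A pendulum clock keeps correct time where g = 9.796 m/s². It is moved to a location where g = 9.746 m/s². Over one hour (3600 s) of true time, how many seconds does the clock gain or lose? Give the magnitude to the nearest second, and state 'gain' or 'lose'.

The clock's period scales as T ∝ 1/√g, so T'/T = √(9.796/9.746) = 1.00256.
In 3600 s of true time the clock registers 3600/1.00256 = 3590.8 s, so it loses 9 s.

lose 9 s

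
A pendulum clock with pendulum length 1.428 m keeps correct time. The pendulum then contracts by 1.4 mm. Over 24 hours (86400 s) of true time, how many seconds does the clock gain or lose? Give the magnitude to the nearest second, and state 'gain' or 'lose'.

T ∝ √L, so T'/T = √(1.42660/1.428) = 0.999510.
In 86400 s of true time the clock registers 86400/0.999510 = 86442.4 s, so it gains 42 s.

gain 42 s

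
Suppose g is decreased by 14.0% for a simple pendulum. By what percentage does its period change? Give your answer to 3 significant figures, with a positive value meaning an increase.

7.83%

T ∝ 1/√g, so T'/T = 1/√(0.8600) = 1.078.
Percentage change in T = (1.078 − 1) × 100% = 7.83%.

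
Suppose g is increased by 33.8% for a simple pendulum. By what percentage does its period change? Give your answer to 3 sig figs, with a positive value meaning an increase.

T ∝ 1/√g, so T'/T = 1/√(1.338) = 0.8645.
Percentage change in T = (0.8645 − 1) × 100% = -13.5%.

-13.5%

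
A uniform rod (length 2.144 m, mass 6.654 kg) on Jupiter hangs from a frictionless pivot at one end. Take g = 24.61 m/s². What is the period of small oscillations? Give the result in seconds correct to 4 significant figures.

1.514 s

For a physical pendulum T = 2π√(I/(mgd)), with d = 1.0720 m from pivot to centre of mass.
I_cm = mL²/12 = 6.654 × 2.144²/12 = 2.5489 kg·m²; I = I_cm + md² = 2.5489 + 6.654 × 1.0720² = 10.196 kg·m².
T = 2π√(10.196/(6.654 × 24.61 × 1.0720)) = 1.514 s.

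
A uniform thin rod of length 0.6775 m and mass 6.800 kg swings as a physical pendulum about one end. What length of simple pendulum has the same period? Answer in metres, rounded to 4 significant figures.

0.4517 m

The equivalent simple-pendulum length is L_eq = I/(md), where I is about the pivot and d = 0.33875 m.
I_cm = (1/12)mL² = 0.26010 kg·m², so I = I_cm + md² = 0.26010 + 0.78031 = 1.0404 kg·m².
L_eq = 1.0404/(6.800 × 0.33875) = 0.4517 m.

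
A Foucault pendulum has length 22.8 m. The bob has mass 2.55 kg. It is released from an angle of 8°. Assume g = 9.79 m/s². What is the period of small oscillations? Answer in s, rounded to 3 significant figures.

T = 2π√(L/g) = 2π√(22.8/9.79) = 2π × 1.526 = 9.59 s.

9.59 s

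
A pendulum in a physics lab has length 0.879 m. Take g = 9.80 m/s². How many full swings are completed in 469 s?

249

T = 2π√(L/g) = 2π√(0.879/9.80) = 1.882 s.
Number of complete oscillations = ⌊469/1.882⌋ = ⌊249.2⌋ = 249.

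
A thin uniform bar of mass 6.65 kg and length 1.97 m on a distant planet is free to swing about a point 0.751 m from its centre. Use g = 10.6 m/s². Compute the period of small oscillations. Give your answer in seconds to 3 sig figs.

For a physical pendulum T = 2π√(I/(mgd)), with d = 0.7510 m from pivot to centre of mass.
I_cm = mL²/12 = 6.65 × 1.97²/12 = 2.151 kg·m²; I = I_cm + md² = 2.151 + 6.65 × 0.7510² = 5.901 kg·m².
T = 2π√(5.901/(6.65 × 10.6 × 0.7510)) = 2.10 s.

2.10 s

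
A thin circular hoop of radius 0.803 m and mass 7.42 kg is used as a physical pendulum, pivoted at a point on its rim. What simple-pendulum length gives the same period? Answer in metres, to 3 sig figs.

1.61 m

The equivalent simple-pendulum length is L_eq = I/(md), where I is about the pivot and d = 0.8030 m.
I_cm = mR² = 4.784 kg·m², so I = I_cm + md² = 4.784 + 4.784 = 9.569 kg·m².
L_eq = 9.569/(7.42 × 0.8030) = 1.61 m.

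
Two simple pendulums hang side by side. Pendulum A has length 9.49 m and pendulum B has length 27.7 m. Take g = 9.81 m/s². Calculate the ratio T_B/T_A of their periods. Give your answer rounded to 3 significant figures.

T ∝ √L, so T_B/T_A = √(L_B/L_A) = √(27.7/9.49) = 1.71.

1.71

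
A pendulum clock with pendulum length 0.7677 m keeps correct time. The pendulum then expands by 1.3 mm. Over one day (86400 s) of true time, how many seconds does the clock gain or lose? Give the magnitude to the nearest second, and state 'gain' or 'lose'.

T ∝ √L, so T'/T = √(0.76900/0.7677) = 1.00085.
In 86400 s of true time the clock registers 86400/1.00085 = 86326.9 s, so it loses 73 s.

lose 73 s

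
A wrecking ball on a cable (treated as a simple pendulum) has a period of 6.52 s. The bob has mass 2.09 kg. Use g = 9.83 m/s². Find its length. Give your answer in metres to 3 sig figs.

10.6 m

From T = 2π√(L/g), L = gT²/(4π²) = 9.83 × 6.520²/(4π²) = 10.6 m.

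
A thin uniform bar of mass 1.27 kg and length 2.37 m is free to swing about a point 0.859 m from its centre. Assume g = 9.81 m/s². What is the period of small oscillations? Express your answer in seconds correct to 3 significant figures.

For a physical pendulum T = 2π√(I/(mgd)), with d = 0.8590 m from pivot to centre of mass.
I_cm = mL²/12 = 1.27 × 2.37²/12 = 0.5945 kg·m²; I = I_cm + md² = 0.5945 + 1.27 × 0.8590² = 1.532 kg·m².
T = 2π√(1.532/(1.27 × 9.81 × 0.8590)) = 2.38 s.

2.38 s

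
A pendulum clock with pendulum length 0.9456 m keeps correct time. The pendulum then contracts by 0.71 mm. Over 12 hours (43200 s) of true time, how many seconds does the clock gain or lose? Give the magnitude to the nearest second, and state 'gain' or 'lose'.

gain 16 s

T ∝ √L, so T'/T = √(0.94489/0.9456) = 0.999625.
In 43200 s of true time the clock registers 43200/0.999625 = 43216.2 s, so it gains 16 s.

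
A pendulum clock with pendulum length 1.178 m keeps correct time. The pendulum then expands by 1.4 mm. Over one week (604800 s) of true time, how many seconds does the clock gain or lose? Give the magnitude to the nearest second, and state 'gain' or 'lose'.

lose 359 s

T ∝ √L, so T'/T = √(1.17940/1.178) = 1.00059.
In 604800 s of true time the clock registers 604800/1.00059 = 604440.9 s, so it loses 359 s.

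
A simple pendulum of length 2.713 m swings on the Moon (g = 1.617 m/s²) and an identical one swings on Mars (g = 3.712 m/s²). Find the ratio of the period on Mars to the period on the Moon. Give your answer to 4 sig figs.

T ∝ 1/√g, so T₂/T₁ = √(g₁/g₂) = √(1.617/3.712) = 0.6600.

0.6600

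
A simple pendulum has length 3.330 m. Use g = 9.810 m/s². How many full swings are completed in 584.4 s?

159

T = 2π√(L/g) = 2π√(3.330/9.810) = 3.6607 s.
Number of complete oscillations = ⌊584.4/3.6607⌋ = ⌊159.64⌋ = 159.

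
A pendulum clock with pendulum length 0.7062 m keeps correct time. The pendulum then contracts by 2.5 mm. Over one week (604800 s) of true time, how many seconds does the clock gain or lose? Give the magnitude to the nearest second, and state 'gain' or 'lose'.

gain 1073 s

T ∝ √L, so T'/T = √(0.70370/0.7062) = 0.998228.
In 604800 s of true time the clock registers 604800/0.998228 = 605873.4 s, so it gains 1073 s.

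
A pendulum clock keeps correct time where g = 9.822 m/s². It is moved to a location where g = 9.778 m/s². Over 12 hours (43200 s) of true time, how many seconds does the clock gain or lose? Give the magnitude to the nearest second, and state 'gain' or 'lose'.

The clock's period scales as T ∝ 1/√g, so T'/T = √(9.822/9.778) = 1.00225.
In 43200 s of true time the clock registers 43200/1.00225 = 43103.1 s, so it loses 97 s.

lose 97 s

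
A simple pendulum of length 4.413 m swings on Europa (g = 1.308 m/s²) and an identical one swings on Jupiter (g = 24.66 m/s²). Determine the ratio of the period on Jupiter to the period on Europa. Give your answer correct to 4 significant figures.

0.2303

T ∝ 1/√g, so T₂/T₁ = √(g₁/g₂) = √(1.308/24.66) = 0.2303.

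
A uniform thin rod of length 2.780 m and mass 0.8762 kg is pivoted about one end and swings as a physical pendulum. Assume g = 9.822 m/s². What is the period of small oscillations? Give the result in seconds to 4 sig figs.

For a physical pendulum T = 2π√(I/(mgd)), with d = 1.3900 m from pivot to centre of mass.
I_cm = mL²/12 = 0.8762 × 2.780²/12 = 0.56430 kg·m²; I = I_cm + md² = 0.56430 + 0.8762 × 1.3900² = 2.2572 kg·m².
T = 2π√(2.2572/(0.8762 × 9.822 × 1.3900)) = 2.729 s.

2.729 s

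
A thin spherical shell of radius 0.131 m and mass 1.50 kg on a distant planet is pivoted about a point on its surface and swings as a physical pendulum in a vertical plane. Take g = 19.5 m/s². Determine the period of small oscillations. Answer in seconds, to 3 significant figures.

I_cm = (2/3)mr² = 0.01716 kg·m². The pivot is at distance d = 0.131 m from the centre of mass.
By the parallel-axis theorem, I = I_cm + md² = 0.01716 + 0.02574 = 0.04290 kg·m².
T = 2π√(I/(mgd)) = 2π√(0.04290/(1.50 × 19.5 × 0.131)) = 0.665 s.

0.665 s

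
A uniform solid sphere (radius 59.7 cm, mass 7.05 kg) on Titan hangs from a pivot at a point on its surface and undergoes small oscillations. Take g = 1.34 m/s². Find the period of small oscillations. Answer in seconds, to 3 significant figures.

I_cm = (2/5)mr² = 1.005 kg·m². The pivot is at distance d = 0.597 m from the centre of mass.
By the parallel-axis theorem, I = I_cm + md² = 1.005 + 2.513 = 3.518 kg·m².
T = 2π√(I/(mgd)) = 2π√(3.518/(7.05 × 1.34 × 0.597)) = 4.96 s.

4.96 s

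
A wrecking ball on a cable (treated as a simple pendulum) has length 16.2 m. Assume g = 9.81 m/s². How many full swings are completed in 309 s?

38

T = 2π√(L/g) = 2π√(16.2/9.81) = 8.074 s.
Number of complete oscillations = ⌊309/8.074⌋ = ⌊38.27⌋ = 38.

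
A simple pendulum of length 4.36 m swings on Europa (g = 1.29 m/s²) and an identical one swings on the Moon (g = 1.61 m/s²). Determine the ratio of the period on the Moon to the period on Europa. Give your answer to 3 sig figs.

T ∝ 1/√g, so T₂/T₁ = √(g₁/g₂) = √(1.29/1.61) = 0.895.

0.895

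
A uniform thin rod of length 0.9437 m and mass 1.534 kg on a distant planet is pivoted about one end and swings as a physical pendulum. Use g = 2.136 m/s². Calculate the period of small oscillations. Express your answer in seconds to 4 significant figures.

3.410 s

For a physical pendulum T = 2π√(I/(mgd)), with d = 0.47185 m from pivot to centre of mass.
I_cm = mL²/12 = 1.534 × 0.9437²/12 = 0.11384 kg·m²; I = I_cm + md² = 0.11384 + 1.534 × 0.47185² = 0.45538 kg·m².
T = 2π√(0.45538/(1.534 × 2.136 × 0.47185)) = 3.410 s.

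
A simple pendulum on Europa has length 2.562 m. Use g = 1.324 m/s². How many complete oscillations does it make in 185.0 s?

T = 2π√(L/g) = 2π√(2.562/1.324) = 8.7403 s.
Number of complete oscillations = ⌊185.0/8.7403⌋ = ⌊21.166⌋ = 21.

21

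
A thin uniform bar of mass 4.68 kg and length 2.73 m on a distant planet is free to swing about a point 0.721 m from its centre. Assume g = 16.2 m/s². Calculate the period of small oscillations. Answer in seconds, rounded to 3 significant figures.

1.96 s

For a physical pendulum T = 2π√(I/(mgd)), with d = 0.7210 m from pivot to centre of mass.
I_cm = mL²/12 = 4.68 × 2.73²/12 = 2.907 kg·m²; I = I_cm + md² = 2.907 + 4.68 × 0.7210² = 5.339 kg·m².
T = 2π√(5.339/(4.68 × 16.2 × 0.7210)) = 1.96 s.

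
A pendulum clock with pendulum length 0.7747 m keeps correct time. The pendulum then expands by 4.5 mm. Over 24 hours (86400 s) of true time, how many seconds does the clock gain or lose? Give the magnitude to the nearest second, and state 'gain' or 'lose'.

lose 250 s

T ∝ √L, so T'/T = √(0.77920/0.7747) = 1.00290.
In 86400 s of true time the clock registers 86400/1.00290 = 86150.2 s, so it loses 250 s.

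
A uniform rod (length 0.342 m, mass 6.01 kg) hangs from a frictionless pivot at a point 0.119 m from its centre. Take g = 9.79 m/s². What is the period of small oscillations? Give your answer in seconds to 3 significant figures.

0.900 s

For a physical pendulum T = 2π√(I/(mgd)), with d = 0.1190 m from pivot to centre of mass.
I_cm = mL²/12 = 6.01 × 0.342²/12 = 0.05858 kg·m²; I = I_cm + md² = 0.05858 + 6.01 × 0.1190² = 0.1437 kg·m².
T = 2π√(0.1437/(6.01 × 9.79 × 0.1190)) = 0.900 s.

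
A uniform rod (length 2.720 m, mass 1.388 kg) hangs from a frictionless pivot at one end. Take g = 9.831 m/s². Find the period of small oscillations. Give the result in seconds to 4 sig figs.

For a physical pendulum T = 2π√(I/(mgd)), with d = 1.3600 m from pivot to centre of mass.
I_cm = mL²/12 = 1.388 × 2.720²/12 = 0.85575 kg·m²; I = I_cm + md² = 0.85575 + 1.388 × 1.3600² = 3.4230 kg·m².
T = 2π√(3.4230/(1.388 × 9.831 × 1.3600)) = 2.698 s.

2.698 s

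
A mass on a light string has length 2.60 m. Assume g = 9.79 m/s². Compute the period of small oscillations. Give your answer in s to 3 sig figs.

T = 2π√(L/g) = 2π√(2.60/9.79) = 2π × 0.5153 = 3.24 s.

3.24 s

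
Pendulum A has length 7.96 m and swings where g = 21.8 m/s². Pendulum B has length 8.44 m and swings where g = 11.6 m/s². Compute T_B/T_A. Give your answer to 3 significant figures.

T = 2π√(L/g), so T_B/T_A = √((L_B/g_B)/(L_A/g_A)) = √((8.44/11.6)/(7.96/21.8)) = 1.41.

1.41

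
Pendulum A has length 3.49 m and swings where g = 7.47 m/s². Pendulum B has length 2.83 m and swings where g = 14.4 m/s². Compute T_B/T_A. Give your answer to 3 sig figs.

T = 2π√(L/g), so T_B/T_A = √((L_B/g_B)/(L_A/g_A)) = √((2.83/14.4)/(3.49/7.47)) = 0.649.

0.649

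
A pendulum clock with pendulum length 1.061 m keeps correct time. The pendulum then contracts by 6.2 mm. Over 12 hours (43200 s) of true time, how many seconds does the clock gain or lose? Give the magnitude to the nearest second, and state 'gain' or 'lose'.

T ∝ √L, so T'/T = √(1.05480/1.061) = 0.997074.
In 43200 s of true time the clock registers 43200/0.997074 = 43326.8 s, so it gains 127 s.

gain 127 s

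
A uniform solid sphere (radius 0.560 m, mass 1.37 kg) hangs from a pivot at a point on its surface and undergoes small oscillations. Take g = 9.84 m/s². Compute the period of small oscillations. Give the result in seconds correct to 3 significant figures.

1.77 s

I_cm = (2/5)mr² = 0.1719 kg·m². The pivot is at distance d = 0.560 m from the centre of mass.
By the parallel-axis theorem, I = I_cm + md² = 0.1719 + 0.4296 = 0.6015 kg·m².
T = 2π√(I/(mgd)) = 2π√(0.6015/(1.37 × 9.84 × 0.560)) = 1.77 s.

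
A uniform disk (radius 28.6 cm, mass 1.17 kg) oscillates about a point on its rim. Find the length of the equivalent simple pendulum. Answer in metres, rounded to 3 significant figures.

The equivalent simple-pendulum length is L_eq = I/(md), where I is about the pivot and d = 0.2860 m.
I_cm = ½mR² = 0.04785 kg·m², so I = I_cm + md² = 0.04785 + 0.09570 = 0.1436 kg·m².
L_eq = 0.1436/(1.17 × 0.2860) = 0.429 m.

0.429 m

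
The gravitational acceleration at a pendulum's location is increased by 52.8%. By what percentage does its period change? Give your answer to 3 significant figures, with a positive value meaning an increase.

T ∝ 1/√g, so T'/T = 1/√(1.528) = 0.8090.
Percentage change in T = (0.8090 − 1) × 100% = -19.1%.

-19.1%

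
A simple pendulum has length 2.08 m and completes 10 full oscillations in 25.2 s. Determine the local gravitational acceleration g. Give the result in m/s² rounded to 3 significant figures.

12.9 m/s²

T = 25.2/10 = 2.520 s.
From T = 2π√(L/g), g = 4π²L/T² = 4π² × 2.08/2.520² = 12.9 m/s².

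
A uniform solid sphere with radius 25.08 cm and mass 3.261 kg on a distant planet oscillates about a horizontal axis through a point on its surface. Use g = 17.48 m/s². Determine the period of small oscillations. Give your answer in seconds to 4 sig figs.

0.8905 s

I_cm = (2/5)mr² = 0.082048 kg·m². The pivot is at distance d = 0.2508 m from the centre of mass.
By the parallel-axis theorem, I = I_cm + md² = 0.082048 + 0.20512 = 0.28717 kg·m².
T = 2π√(I/(mgd)) = 2π√(0.28717/(3.261 × 17.48 × 0.2508)) = 0.8905 s.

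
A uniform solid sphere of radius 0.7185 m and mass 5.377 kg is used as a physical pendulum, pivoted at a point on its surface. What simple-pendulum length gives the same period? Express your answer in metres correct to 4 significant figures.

The equivalent simple-pendulum length is L_eq = I/(md), where I is about the pivot and d = 0.71850 m.
I_cm = (2/5)mR² = 1.1103 kg·m², so I = I_cm + md² = 1.1103 + 2.7758 = 3.8862 kg·m².
L_eq = 3.8862/(5.377 × 0.71850) = 1.006 m.

1.006 m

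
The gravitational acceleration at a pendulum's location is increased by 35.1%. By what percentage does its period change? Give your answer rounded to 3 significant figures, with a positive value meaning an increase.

T ∝ 1/√g, so T'/T = 1/√(1.351) = 0.8603.
Percentage change in T = (0.8603 − 1) × 100% = -14.0%.

-14.0%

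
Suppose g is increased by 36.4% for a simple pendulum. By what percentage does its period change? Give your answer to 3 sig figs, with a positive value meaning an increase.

T ∝ 1/√g, so T'/T = 1/√(1.364) = 0.8562.
Percentage change in T = (0.8562 − 1) × 100% = -14.4%.

-14.4%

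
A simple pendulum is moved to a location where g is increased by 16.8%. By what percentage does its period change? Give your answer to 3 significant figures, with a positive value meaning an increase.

T ∝ 1/√g, so T'/T = 1/√(1.168) = 0.9253.
Percentage change in T = (0.9253 − 1) × 100% = -7.47%.

-7.47%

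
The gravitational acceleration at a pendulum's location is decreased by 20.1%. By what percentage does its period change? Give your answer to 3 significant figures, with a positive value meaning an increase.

T ∝ 1/√g, so T'/T = 1/√(0.7990) = 1.119.
Percentage change in T = (1.119 − 1) × 100% = 11.9%.

11.9%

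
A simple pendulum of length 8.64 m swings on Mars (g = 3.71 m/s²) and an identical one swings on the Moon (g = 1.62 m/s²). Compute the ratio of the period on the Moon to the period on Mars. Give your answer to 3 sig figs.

T ∝ 1/√g, so T₂/T₁ = √(g₁/g₂) = √(3.71/1.62) = 1.51.

1.51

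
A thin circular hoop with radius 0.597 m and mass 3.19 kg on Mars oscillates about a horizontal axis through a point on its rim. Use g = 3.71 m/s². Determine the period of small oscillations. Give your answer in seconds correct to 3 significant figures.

I_cm = mr² = 1.137 kg·m². The pivot is at distance d = 0.597 m from the centre of mass.
By the parallel-axis theorem, I = I_cm + md² = 1.137 + 1.137 = 2.274 kg·m².
T = 2π√(I/(mgd)) = 2π√(2.274/(3.19 × 3.71 × 0.597)) = 3.56 s.

3.56 s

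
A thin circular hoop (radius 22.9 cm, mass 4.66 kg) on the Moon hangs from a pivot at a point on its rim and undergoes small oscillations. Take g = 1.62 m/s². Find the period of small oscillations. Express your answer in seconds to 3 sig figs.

I_cm = mr² = 0.2444 kg·m². The pivot is at distance d = 0.229 m from the centre of mass.
By the parallel-axis theorem, I = I_cm + md² = 0.2444 + 0.2444 = 0.4888 kg·m².
T = 2π√(I/(mgd)) = 2π√(0.4888/(4.66 × 1.62 × 0.229)) = 3.34 s.

3.34 s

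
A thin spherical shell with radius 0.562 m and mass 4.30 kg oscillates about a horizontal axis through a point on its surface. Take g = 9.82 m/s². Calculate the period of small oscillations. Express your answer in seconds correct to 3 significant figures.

I_cm = (2/3)mr² = 0.9054 kg·m². The pivot is at distance d = 0.562 m from the centre of mass.
By the parallel-axis theorem, I = I_cm + md² = 0.9054 + 1.358 = 2.264 kg·m².
T = 2π√(I/(mgd)) = 2π√(2.264/(4.30 × 9.82 × 0.562)) = 1.94 s.

1.94 s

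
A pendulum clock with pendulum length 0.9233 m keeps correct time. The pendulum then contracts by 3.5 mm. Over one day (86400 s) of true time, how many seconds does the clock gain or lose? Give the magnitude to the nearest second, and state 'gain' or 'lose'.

T ∝ √L, so T'/T = √(0.91980/0.9233) = 0.998103.
In 86400 s of true time the clock registers 86400/0.998103 = 86564.2 s, so it gains 164 s.

gain 164 s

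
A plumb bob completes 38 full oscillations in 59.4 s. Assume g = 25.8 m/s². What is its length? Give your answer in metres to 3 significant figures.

1.60 m

T = 59.4/38 = 1.563 s.
From T = 2π√(L/g), L = gT²/(4π²) = 25.8 × 1.563²/(4π²) = 1.60 m.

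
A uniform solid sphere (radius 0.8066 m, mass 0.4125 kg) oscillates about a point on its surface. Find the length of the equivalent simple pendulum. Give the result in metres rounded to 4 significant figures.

The equivalent simple-pendulum length is L_eq = I/(md), where I is about the pivot and d = 0.80660 m.
I_cm = (2/5)mR² = 0.10735 kg·m², so I = I_cm + md² = 0.10735 + 0.26837 = 0.37572 kg·m².
L_eq = 0.37572/(0.4125 × 0.80660) = 1.129 m.

1.129 m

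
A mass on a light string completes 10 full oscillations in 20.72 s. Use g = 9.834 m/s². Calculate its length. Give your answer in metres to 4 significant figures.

T = 20.72/10 = 2.0720 s.
From T = 2π√(L/g), L = gT²/(4π²) = 9.834 × 2.0720²/(4π²) = 1.069 m.

1.069 m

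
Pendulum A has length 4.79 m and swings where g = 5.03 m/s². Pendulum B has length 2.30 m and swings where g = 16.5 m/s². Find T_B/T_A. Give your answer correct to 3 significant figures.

0.383

T = 2π√(L/g), so T_B/T_A = √((L_B/g_B)/(L_A/g_A)) = √((2.30/16.5)/(4.79/5.03)) = 0.383.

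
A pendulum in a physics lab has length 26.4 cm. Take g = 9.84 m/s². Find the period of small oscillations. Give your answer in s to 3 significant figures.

T = 2π√(L/g) = 2π√(0.264/9.84) = 2π × 0.1638 = 1.03 s.

1.03 s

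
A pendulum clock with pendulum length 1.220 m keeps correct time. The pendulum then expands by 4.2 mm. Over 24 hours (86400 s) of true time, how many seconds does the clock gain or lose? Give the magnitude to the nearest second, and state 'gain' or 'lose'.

T ∝ √L, so T'/T = √(1.22420/1.220) = 1.00172.
In 86400 s of true time the clock registers 86400/1.00172 = 86251.7 s, so it loses 148 s.

lose 148 s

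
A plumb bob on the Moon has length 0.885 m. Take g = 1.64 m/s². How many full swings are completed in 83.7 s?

18

T = 2π√(L/g) = 2π√(0.885/1.64) = 4.616 s.
Number of complete oscillations = ⌊83.7/4.616⌋ = ⌊18.13⌋ = 18.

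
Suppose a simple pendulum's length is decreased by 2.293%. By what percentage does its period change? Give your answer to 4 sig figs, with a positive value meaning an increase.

T ∝ √L, so T'/T = √(0.97707) = 0.98847.
Percentage change in T = (0.98847 − 1) × 100% = -1.153%.

-1.153%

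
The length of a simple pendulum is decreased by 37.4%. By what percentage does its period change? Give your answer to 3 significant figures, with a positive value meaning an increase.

T ∝ √L, so T'/T = √(0.6260) = 0.7912.
Percentage change in T = (0.7912 − 1) × 100% = -20.9%.

-20.9%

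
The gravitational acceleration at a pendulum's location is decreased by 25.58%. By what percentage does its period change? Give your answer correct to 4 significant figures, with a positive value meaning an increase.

T ∝ 1/√g, so T'/T = 1/√(0.74420) = 1.1592.
Percentage change in T = (1.1592 − 1) × 100% = 15.92%.

15.92%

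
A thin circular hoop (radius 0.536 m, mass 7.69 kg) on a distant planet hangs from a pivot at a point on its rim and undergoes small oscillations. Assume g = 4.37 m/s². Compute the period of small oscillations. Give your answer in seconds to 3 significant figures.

I_cm = mr² = 2.209 kg·m². The pivot is at distance d = 0.536 m from the centre of mass.
By the parallel-axis theorem, I = I_cm + md² = 2.209 + 2.209 = 4.419 kg·m².
T = 2π√(I/(mgd)) = 2π√(4.419/(7.69 × 4.37 × 0.536)) = 3.11 s.

3.11 s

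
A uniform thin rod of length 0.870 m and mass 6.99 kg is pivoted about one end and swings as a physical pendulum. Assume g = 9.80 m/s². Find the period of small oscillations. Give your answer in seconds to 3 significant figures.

For a physical pendulum T = 2π√(I/(mgd)), with d = 0.4350 m from pivot to centre of mass.
I_cm = mL²/12 = 6.99 × 0.870²/12 = 0.4409 kg·m²; I = I_cm + md² = 0.4409 + 6.99 × 0.4350² = 1.764 kg·m².
T = 2π√(1.764/(6.99 × 9.80 × 0.4350)) = 1.53 s.

1.53 s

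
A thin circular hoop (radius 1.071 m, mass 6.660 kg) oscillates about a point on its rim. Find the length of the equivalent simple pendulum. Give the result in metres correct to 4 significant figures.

The equivalent simple-pendulum length is L_eq = I/(md), where I is about the pivot and d = 1.0710 m.
I_cm = mR² = 7.6393 kg·m², so I = I_cm + md² = 7.6393 + 7.6393 = 15.279 kg·m².
L_eq = 15.279/(6.660 × 1.0710) = 2.142 m.

2.142 m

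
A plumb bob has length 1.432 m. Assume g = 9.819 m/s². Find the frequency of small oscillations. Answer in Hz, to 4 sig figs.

T = 2π√(L/g) = 2π√(1.432/9.819) = 2.3995 s, so f = 1/T = 0.4168 Hz.

0.4168 Hz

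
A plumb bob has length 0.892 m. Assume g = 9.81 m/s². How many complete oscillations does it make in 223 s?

117

T = 2π√(L/g) = 2π√(0.892/9.81) = 1.895 s.
Number of complete oscillations = ⌊223/1.895⌋ = ⌊117.7⌋ = 117.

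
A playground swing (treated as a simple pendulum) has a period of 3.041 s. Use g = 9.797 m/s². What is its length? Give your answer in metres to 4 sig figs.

2.295 m

From T = 2π√(L/g), L = gT²/(4π²) = 9.797 × 3.0410²/(4π²) = 2.295 m.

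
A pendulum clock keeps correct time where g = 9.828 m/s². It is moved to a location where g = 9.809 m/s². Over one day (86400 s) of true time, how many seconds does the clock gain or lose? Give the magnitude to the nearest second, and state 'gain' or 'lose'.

lose 84 s

The clock's period scales as T ∝ 1/√g, so T'/T = √(9.828/9.809) = 1.00097.
In 86400 s of true time the clock registers 86400/1.00097 = 86316.4 s, so it loses 84 s.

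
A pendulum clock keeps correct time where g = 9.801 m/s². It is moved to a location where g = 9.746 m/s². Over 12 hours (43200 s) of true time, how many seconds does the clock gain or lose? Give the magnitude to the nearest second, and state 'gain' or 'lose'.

The clock's period scales as T ∝ 1/√g, so T'/T = √(9.801/9.746) = 1.00282.
In 43200 s of true time the clock registers 43200/1.00282 = 43078.6 s, so it loses 121 s.

lose 121 s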